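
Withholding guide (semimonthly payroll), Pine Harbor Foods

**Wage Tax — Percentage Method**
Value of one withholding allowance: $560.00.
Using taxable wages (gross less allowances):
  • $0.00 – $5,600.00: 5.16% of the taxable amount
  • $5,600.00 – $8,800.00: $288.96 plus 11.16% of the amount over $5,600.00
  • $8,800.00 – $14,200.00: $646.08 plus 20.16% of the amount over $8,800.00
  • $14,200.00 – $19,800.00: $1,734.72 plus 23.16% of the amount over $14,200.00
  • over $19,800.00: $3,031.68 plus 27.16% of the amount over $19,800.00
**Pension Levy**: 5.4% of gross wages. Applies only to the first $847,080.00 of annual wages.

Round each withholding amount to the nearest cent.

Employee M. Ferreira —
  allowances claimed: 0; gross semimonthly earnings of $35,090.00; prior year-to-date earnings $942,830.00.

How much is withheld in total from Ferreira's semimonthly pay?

Wage Tax: taxable = $35,090.00
  $3,031.68 + 27.16% × ($35,090.00 − $19,800.00) = $3,031.68 + 27.16% × $15,290.00 = $7,184.44
Pension Levy: YTD $942,830.00 ≥ cap $847,080.00 → $0.00
Total: $7,184.44 + $0.00 = $7,184.44

$7,184.44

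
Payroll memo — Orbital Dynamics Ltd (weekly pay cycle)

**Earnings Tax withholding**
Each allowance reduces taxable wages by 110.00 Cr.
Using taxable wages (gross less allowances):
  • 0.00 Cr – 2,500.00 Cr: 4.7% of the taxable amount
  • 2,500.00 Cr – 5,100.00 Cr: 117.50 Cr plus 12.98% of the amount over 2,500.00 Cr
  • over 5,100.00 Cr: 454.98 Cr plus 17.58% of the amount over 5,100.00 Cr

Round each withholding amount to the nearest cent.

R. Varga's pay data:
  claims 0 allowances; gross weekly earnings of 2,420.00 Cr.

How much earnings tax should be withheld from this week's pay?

Earnings Tax: taxable = 2,420.00 Cr
  4.7% × 2,420.00 Cr = 113.74 Cr

113.74 Cr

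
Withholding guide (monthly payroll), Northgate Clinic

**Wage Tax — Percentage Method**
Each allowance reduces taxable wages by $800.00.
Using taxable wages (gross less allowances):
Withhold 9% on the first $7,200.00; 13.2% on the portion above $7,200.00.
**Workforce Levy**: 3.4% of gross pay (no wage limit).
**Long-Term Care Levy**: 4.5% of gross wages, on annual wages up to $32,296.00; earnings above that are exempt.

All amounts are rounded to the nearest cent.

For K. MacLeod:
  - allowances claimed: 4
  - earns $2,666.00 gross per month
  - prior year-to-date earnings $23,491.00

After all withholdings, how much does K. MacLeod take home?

$2,455.39

Wage Tax: taxable = $2,666.00 − 4×$800.00 = $-534.00
  Taxable ≤ 0 → $0.00
Workforce Levy: 3.4% × $2,666.00 = $90.64
Long-Term Care Levy: 4.5% × $2,666.00 = $119.97
Total withheld: $0.00 + $90.64 + $119.97 = $210.61
Net pay: $2,666.00 − $210.61 = $2,455.39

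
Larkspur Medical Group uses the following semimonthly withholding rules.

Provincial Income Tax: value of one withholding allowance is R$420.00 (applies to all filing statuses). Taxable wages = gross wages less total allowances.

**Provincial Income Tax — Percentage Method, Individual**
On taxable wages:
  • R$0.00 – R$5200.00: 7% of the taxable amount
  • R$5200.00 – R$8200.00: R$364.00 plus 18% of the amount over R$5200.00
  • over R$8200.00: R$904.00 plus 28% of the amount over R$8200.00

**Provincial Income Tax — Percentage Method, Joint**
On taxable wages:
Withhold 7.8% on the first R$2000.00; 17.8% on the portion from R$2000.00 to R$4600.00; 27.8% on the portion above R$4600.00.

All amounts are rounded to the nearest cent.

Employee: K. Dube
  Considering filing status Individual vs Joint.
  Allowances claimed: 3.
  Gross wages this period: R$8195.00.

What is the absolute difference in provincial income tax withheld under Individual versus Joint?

R$591.63

Provincial Income Tax (Individual): taxable = R$8195.00 − 3×R$420.00 = R$6935.00
  R$364.00 + 18% × (R$6935.00 − R$5200.00) = R$364.00 + 18% × R$1735.00 = R$676.30
Provincial Income Tax (Joint): taxable = R$8195.00 − 3×R$420.00 = R$6935.00
  R$618.80 + 27.8% × (R$6935.00 − R$4600.00) = R$618.80 + 27.8% × R$2335.00 = R$1267.93
Difference: |R$676.30 − R$1267.93| = R$591.63 (higher under Joint)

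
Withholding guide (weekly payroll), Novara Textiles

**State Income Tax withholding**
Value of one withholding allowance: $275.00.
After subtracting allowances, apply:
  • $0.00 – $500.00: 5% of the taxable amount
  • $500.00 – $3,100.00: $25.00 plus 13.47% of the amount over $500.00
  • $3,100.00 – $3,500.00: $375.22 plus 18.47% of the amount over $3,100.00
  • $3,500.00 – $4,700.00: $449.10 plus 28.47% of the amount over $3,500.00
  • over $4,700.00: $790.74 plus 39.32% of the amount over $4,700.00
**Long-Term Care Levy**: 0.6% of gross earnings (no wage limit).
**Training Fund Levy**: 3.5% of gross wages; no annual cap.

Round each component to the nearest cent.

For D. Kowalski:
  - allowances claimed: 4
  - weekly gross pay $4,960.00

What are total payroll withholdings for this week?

State Income Tax: taxable = $4,960.00 − 4×$275.00 = $3,860.00
  $449.10 + 28.47% × ($3,860.00 − $3,500.00) = $449.10 + 28.47% × $360.00 = $551.59
Long-Term Care Levy: 0.6% × $4,960.00 = $29.76
Training Fund Levy: 3.5% × $4,960.00 = $173.60
Total: $551.59 + $29.76 + $173.60 = $754.95

$754.95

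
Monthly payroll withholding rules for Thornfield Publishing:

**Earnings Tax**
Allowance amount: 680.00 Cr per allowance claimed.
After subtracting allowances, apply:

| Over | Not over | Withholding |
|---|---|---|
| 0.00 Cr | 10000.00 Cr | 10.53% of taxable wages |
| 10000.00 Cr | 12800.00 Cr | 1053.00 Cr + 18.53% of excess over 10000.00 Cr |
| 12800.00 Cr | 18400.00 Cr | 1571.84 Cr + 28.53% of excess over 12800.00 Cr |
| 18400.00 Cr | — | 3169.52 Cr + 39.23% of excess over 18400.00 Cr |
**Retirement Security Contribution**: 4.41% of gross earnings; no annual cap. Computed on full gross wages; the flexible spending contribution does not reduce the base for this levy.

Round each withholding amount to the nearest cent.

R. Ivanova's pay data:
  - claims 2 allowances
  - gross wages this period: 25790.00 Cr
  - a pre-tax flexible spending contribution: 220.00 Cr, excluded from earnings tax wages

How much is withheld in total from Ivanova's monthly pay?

Earnings Tax: taxable = 25790.00 Cr − 220.00 Cr − 2×680.00 Cr = 24210.00 Cr
  3169.52 Cr + 39.23% × (24210.00 Cr − 18400.00 Cr) = 3169.52 Cr + 39.23% × 5810.00 Cr = 5448.78 Cr
Retirement Security Contribution: 4.41% × 25790.00 Cr = 1137.34 Cr
Total: 5448.78 Cr + 1137.34 Cr = 6586.12 Cr

6586.12 Cr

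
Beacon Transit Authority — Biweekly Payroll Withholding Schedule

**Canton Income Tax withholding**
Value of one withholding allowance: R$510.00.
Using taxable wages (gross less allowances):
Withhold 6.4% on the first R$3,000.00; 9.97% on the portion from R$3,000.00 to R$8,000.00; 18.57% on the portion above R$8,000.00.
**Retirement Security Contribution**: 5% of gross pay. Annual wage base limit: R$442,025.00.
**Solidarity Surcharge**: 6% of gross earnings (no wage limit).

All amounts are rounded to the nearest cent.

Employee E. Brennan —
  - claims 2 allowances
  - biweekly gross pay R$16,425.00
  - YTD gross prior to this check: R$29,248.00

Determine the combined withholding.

Canton Income Tax: taxable = R$16,425.00 − 2×R$510.00 = R$15,405.00
  R$690.50 + 18.57% × (R$15,405.00 − R$8,000.00) = R$690.50 + 18.57% × R$7,405.00 = R$2,065.61
Retirement Security Contribution: 5% × R$16,425.00 = R$821.25
Solidarity Surcharge: 6% × R$16,425.00 = R$985.50
Total: R$2,065.61 + R$821.25 + R$985.50 = R$3,872.36

R$3,872.36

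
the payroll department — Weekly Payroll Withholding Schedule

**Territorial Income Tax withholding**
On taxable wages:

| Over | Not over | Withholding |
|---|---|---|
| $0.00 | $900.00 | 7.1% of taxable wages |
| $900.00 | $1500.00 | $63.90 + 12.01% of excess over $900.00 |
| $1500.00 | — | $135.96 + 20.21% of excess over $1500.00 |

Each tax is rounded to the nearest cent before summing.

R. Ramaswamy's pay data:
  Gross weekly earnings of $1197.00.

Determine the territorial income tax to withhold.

Territorial Income Tax: taxable = $1197.00
  $63.90 + 12.01% × ($1197.00 − $900.00) = $63.90 + 12.01% × $297.00 = $99.57

$99.57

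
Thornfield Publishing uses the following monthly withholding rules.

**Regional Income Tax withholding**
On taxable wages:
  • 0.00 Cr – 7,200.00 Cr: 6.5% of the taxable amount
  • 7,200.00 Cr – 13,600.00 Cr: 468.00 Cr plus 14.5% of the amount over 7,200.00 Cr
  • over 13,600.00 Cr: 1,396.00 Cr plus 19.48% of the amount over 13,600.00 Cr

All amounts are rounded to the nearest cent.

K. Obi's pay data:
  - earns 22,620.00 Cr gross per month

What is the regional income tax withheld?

Regional Income Tax: taxable = 22,620.00 Cr
  1,396.00 Cr + 19.48% × (22,620.00 Cr − 13,600.00 Cr) = 1,396.00 Cr + 19.48% × 9,020.00 Cr = 3,153.10 Cr

3,153.10 Cr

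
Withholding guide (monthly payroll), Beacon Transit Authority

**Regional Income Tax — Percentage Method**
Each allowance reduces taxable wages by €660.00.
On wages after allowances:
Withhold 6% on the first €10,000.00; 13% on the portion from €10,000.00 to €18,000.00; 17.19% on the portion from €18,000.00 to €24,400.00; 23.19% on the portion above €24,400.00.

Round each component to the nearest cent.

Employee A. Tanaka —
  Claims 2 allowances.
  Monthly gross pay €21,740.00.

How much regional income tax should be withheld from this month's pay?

€2,056.00

Regional Income Tax: taxable = €21,740.00 − 2×€660.00 = €20,420.00
  €1,640.00 + 17.19% × (€20,420.00 − €18,000.00) = €1,640.00 + 17.19% × €2,420.00 = €2,056.00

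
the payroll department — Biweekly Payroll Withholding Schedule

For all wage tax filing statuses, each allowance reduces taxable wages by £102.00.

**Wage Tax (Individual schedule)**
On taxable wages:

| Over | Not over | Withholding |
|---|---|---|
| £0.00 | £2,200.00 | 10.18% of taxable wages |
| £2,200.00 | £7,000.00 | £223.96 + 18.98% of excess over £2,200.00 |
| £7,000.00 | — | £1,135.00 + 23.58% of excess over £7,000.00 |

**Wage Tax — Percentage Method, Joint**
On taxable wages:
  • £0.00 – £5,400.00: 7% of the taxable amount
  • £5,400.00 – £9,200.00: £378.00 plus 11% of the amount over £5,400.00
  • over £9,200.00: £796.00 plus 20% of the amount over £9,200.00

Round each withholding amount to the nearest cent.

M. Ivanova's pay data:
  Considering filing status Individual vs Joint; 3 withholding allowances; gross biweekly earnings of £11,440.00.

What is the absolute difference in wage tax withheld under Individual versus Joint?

Wage Tax (Individual): taxable = £11,440.00 − 3×£102.00 = £11,134.00
  £1,135.00 + 23.58% × (£11,134.00 − £7,000.00) = £1,135.00 + 23.58% × £4,134.00 = £2,109.80
Wage Tax (Joint): taxable = £11,440.00 − 3×£102.00 = £11,134.00
  £796.00 + 20% × (£11,134.00 − £9,200.00) = £796.00 + 20% × £1,934.00 = £1,182.80
Difference: |£2,109.80 − £1,182.80| = £927.00 (higher under Individual)

£927.00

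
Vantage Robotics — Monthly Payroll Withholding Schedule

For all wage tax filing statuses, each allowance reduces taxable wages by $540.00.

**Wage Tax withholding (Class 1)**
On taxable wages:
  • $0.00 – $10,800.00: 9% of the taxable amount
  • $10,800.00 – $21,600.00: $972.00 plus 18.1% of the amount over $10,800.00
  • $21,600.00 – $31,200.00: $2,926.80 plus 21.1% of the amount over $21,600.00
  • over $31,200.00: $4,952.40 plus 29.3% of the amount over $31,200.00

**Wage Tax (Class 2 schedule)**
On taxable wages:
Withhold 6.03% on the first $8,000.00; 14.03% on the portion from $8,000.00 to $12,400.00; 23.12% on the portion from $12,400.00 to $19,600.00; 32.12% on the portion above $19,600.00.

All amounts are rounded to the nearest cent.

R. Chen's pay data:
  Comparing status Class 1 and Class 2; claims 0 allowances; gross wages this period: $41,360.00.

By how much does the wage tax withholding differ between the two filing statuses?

$1,824.39

Wage Tax (Class 1): taxable = $41,360.00
  $4,952.40 + 29.3% × ($41,360.00 − $31,200.00) = $4,952.40 + 29.3% × $10,160.00 = $7,929.28
Wage Tax (Class 2): taxable = $41,360.00
  $2,764.36 + 32.12% × ($41,360.00 − $19,600.00) = $2,764.36 + 32.12% × $21,760.00 = $9,753.67
Difference: |$7,929.28 − $9,753.67| = $1,824.39 (higher under Class 2)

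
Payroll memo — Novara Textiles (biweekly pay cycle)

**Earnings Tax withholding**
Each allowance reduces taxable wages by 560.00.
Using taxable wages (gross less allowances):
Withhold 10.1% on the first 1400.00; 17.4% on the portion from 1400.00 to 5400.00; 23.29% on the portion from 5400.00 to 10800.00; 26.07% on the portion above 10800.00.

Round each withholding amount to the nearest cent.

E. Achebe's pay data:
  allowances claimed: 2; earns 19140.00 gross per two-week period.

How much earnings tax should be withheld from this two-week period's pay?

3977.31

Earnings Tax: taxable = 19140.00 − 2×560.00 = 18020.00
  2095.06 + 26.07% × (18020.00 − 10800.00) = 2095.06 + 26.07% × 7220.00 = 3977.31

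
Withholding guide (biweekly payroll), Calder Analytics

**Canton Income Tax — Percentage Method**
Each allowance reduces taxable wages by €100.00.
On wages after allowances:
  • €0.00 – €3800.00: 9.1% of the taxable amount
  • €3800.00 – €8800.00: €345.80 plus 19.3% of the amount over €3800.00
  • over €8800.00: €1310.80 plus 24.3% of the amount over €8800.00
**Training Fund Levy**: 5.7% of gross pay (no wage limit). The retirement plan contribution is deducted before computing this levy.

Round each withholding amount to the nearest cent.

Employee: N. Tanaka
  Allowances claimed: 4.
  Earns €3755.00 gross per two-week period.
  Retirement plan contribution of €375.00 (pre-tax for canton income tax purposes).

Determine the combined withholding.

€463.84

Canton Income Tax: taxable = €3755.00 − €375.00 − 4×€100.00 = €2980.00
  9.1% × €2980.00 = €271.18
Training Fund Levy: 5.7% × €3380.00 = €192.66
Total: €271.18 + €192.66 = €463.84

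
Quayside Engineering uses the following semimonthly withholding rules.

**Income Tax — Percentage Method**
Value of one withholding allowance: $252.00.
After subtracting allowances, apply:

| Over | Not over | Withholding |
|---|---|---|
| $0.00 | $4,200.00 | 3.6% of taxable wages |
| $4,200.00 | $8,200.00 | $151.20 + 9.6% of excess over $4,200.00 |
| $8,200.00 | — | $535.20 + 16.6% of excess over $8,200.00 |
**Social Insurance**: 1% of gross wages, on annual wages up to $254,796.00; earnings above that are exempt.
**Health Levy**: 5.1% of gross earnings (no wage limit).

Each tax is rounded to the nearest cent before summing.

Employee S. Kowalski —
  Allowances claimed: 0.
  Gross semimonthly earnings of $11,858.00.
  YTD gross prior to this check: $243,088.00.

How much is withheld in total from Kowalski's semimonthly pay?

$1,864.27

Income Tax: taxable = $11,858.00
  $535.20 + 16.6% × ($11,858.00 − $8,200.00) = $535.20 + 16.6% × $3,658.00 = $1,142.43
Social Insurance: cap $254,796.00 − YTD $243,088.00 = $11,708.00 subject; 1% × $11,708.00 = $117.08
Health Levy: 5.1% × $11,858.00 = $604.76
Total: $1,142.43 + $117.08 + $604.76 = $1,864.27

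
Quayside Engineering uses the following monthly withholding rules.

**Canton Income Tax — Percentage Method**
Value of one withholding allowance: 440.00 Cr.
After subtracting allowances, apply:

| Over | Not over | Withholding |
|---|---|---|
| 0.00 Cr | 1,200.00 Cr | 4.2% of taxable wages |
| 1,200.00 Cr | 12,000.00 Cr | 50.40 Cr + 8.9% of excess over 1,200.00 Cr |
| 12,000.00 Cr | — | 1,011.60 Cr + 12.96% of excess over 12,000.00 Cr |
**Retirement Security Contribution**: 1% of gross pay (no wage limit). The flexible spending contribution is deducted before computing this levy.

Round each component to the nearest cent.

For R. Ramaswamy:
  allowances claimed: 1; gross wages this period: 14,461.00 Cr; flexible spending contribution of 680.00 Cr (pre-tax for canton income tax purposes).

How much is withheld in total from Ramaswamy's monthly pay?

1,323.20 Cr

Canton Income Tax: taxable = 14,461.00 Cr − 680.00 Cr − 1×440.00 Cr = 13,341.00 Cr
  1,011.60 Cr + 12.96% × (13,341.00 Cr − 12,000.00 Cr) = 1,011.60 Cr + 12.96% × 1,341.00 Cr = 1,185.39 Cr
Retirement Security Contribution: 1% × 13,781.00 Cr = 137.81 Cr
Total: 1,185.39 Cr + 137.81 Cr = 1,323.20 Cr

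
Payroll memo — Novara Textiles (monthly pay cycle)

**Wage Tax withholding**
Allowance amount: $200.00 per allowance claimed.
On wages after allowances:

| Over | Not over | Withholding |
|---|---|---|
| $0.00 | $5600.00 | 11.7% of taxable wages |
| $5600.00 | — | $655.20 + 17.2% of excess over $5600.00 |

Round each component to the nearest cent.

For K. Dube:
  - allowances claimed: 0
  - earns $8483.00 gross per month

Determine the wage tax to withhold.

$1151.08

Wage Tax: taxable = $8483.00
  $655.20 + 17.2% × ($8483.00 − $5600.00) = $655.20 + 17.2% × $2883.00 = $1151.08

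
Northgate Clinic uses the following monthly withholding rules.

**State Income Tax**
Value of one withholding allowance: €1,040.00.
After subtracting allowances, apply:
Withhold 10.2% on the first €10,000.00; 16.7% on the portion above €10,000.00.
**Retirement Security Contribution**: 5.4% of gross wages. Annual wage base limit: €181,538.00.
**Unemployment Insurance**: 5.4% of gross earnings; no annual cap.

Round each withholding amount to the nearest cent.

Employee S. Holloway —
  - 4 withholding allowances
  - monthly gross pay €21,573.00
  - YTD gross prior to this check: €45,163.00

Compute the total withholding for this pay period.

State Income Tax: taxable = €21,573.00 − 4×€1,040.00 = €17,413.00
  €1,020.00 + 16.7% × (€17,413.00 − €10,000.00) = €1,020.00 + 16.7% × €7,413.00 = €2,257.97
Retirement Security Contribution: 5.4% × €21,573.00 = €1,164.94
Unemployment Insurance: 5.4% × €21,573.00 = €1,164.94
Total: €2,257.97 + €1,164.94 + €1,164.94 = €4,587.85

€4,587.85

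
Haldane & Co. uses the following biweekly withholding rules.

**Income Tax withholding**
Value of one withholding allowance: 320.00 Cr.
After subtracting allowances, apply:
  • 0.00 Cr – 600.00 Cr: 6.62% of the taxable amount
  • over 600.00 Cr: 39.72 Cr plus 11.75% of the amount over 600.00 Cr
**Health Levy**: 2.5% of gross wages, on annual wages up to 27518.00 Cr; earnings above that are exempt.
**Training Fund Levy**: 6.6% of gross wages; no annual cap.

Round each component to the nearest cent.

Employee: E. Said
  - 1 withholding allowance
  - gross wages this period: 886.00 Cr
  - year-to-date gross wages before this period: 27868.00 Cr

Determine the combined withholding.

95.95 Cr

Income Tax: taxable = 886.00 Cr − 1×320.00 Cr = 566.00 Cr
  6.62% × 566.00 Cr = 37.47 Cr
Health Levy: YTD 27868.00 Cr ≥ cap 27518.00 Cr → 0.00 Cr
Training Fund Levy: 6.6% × 886.00 Cr = 58.48 Cr
Total: 37.47 Cr + 0.00 Cr + 58.48 Cr = 95.95 Cr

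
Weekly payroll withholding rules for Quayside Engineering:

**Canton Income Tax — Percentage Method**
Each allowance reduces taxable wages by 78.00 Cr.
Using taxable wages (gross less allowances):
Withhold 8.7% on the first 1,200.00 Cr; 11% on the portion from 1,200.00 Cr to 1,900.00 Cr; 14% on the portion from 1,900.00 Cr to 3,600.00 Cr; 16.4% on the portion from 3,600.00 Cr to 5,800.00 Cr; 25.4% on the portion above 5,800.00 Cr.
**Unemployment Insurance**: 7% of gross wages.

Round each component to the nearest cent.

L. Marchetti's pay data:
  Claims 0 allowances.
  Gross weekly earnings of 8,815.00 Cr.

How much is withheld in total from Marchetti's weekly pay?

Canton Income Tax: taxable = 8,815.00 Cr
  780.20 Cr + 25.4% × (8,815.00 Cr − 5,800.00 Cr) = 780.20 Cr + 25.4% × 3,015.00 Cr = 1,546.01 Cr
Unemployment Insurance: 7% × 8,815.00 Cr = 617.05 Cr
Total: 1,546.01 Cr + 617.05 Cr = 2,163.06 Cr

2,163.06 Cr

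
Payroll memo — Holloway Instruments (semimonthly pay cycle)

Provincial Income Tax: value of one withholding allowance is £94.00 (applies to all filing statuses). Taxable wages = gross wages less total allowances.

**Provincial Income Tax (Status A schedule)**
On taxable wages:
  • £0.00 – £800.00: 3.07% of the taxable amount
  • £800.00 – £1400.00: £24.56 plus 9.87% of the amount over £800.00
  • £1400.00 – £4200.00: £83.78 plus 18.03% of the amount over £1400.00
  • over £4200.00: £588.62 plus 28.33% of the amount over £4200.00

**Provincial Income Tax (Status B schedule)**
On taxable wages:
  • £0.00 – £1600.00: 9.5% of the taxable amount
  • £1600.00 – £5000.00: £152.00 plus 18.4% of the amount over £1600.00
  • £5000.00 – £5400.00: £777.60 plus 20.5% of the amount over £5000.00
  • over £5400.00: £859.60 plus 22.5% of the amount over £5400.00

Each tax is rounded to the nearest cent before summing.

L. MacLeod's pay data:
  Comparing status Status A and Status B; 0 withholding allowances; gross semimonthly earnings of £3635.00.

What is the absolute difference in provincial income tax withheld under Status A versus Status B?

Provincial Income Tax (Status A): taxable = £3635.00
  £83.78 + 18.03% × (£3635.00 − £1400.00) = £83.78 + 18.03% × £2235.00 = £486.75
Provincial Income Tax (Status B): taxable = £3635.00
  £152.00 + 18.4% × (£3635.00 − £1600.00) = £152.00 + 18.4% × £2035.00 = £526.44
Difference: |£486.75 − £526.44| = £39.69 (higher under Status B)

£39.69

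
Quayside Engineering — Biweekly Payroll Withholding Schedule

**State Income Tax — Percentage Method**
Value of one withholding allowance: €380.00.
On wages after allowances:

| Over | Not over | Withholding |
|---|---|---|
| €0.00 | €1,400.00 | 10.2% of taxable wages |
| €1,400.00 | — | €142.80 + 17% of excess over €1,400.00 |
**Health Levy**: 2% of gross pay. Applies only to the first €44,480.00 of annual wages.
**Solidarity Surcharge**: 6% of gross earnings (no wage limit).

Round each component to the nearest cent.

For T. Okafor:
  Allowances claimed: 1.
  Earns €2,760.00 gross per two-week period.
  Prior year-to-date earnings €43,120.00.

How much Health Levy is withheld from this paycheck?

Health Levy: cap €44,480.00 − YTD €43,120.00 = €1,360.00 subject; 2% × €1,360.00 = €27.20

€27.20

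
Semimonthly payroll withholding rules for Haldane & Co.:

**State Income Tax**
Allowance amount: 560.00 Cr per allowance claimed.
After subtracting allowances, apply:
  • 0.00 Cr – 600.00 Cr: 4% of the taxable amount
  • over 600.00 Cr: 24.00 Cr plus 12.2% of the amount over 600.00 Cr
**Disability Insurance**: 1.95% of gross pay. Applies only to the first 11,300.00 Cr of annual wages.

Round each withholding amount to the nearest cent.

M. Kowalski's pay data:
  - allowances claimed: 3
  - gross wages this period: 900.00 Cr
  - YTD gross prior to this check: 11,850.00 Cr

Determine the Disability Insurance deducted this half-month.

Disability Insurance: YTD 11,850.00 Cr ≥ cap 11,300.00 Cr → 0.00 Cr

0.00 Cr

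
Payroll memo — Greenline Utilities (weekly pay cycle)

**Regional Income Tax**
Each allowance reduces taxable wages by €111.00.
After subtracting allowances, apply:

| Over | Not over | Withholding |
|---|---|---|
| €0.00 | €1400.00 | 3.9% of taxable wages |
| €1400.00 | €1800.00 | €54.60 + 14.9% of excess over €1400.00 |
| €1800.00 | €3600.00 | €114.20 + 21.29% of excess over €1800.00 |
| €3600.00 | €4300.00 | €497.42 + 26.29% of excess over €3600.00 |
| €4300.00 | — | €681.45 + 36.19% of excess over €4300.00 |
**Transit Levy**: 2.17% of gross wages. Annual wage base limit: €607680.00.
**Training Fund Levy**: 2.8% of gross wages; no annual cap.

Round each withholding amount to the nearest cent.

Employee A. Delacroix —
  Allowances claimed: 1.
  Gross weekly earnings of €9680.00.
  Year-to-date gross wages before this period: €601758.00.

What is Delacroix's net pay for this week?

€6692.15

Regional Income Tax: taxable = €9680.00 − 1×€111.00 = €9569.00
  €681.45 + 36.19% × (€9569.00 − €4300.00) = €681.45 + 36.19% × €5269.00 = €2588.30
Transit Levy: cap €607680.00 − YTD €601758.00 = €5922.00 subject; 2.17% × €5922.00 = €128.51
Training Fund Levy: 2.8% × €9680.00 = €271.04
Total withheld: €2588.30 + €128.51 + €271.04 = €2987.85
Net pay: €9680.00 − €2987.85 = €6692.15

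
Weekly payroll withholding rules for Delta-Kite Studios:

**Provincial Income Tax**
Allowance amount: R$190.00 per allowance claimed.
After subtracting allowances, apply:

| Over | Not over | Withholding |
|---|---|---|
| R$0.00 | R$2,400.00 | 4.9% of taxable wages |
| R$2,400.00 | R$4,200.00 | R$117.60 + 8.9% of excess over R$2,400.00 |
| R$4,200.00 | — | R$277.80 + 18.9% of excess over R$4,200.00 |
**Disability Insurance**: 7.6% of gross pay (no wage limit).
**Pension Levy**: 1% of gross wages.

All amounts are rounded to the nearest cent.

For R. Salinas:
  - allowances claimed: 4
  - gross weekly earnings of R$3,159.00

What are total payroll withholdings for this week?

Provincial Income Tax: taxable = R$3,159.00 − 4×R$190.00 = R$2,399.00
  4.9% × R$2,399.00 = R$117.55
Disability Insurance: 7.6% × R$3,159.00 = R$240.08
Pension Levy: 1% × R$3,159.00 = R$31.59
Total: R$117.55 + R$240.08 + R$31.59 = R$389.22

R$389.22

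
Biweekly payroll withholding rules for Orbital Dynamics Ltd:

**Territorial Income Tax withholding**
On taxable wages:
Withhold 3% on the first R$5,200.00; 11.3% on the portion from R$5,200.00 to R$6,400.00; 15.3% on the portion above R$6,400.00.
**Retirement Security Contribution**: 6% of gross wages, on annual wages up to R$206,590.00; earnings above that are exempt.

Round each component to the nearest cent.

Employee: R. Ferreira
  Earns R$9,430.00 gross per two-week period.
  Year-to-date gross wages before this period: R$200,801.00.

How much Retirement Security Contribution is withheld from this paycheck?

R$347.34

Retirement Security Contribution: cap R$206,590.00 − YTD R$200,801.00 = R$5,789.00 subject; 6% × R$5,789.00 = R$347.34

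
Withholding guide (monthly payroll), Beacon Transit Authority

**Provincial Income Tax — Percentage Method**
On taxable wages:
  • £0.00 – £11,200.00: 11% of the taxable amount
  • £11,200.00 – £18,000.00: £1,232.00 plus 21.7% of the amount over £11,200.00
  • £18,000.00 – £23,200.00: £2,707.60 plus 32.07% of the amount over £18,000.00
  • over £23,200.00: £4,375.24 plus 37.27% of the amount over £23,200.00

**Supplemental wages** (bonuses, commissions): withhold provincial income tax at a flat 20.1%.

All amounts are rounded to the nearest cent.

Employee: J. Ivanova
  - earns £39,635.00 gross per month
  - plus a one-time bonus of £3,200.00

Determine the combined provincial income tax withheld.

£11,143.76

Provincial Income Tax: taxable = £39,635.00
  £4,375.24 + 37.27% × (£39,635.00 − £23,200.00) = £4,375.24 + 37.27% × £16,435.00 = £10,500.56
Supplemental (20.1% flat on bonus): 20.1% × £3,200.00 = £643.20
Total provincial income tax: £10,500.56 + £643.20 = £11,143.76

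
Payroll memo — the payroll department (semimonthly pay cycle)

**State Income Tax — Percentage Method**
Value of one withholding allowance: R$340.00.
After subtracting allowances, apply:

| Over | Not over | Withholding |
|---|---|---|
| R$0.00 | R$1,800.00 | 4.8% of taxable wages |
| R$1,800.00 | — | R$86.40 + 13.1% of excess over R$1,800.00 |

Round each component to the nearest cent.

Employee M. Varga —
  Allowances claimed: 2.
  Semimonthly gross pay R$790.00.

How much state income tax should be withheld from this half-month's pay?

R$5.28

State Income Tax: taxable = R$790.00 − 2×R$340.00 = R$110.00
  4.8% × R$110.00 = R$5.28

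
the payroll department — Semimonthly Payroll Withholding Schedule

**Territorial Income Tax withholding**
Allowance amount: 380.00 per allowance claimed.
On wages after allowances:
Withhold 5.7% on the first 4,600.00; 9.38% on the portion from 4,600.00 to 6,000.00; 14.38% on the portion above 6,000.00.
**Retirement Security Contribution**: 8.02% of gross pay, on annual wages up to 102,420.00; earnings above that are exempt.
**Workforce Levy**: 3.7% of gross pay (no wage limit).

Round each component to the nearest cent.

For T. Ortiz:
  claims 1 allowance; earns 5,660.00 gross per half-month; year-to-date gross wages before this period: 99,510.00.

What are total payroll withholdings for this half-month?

Territorial Income Tax: taxable = 5,660.00 − 1×380.00 = 5,280.00
  262.20 + 9.38% × (5,280.00 − 4,600.00) = 262.20 + 9.38% × 680.00 = 325.98
Retirement Security Contribution: cap 102,420.00 − YTD 99,510.00 = 2,910.00 subject; 8.02% × 2,910.00 = 233.38
Workforce Levy: 3.7% × 5,660.00 = 209.42
Total: 325.98 + 233.38 + 209.42 = 768.78

768.78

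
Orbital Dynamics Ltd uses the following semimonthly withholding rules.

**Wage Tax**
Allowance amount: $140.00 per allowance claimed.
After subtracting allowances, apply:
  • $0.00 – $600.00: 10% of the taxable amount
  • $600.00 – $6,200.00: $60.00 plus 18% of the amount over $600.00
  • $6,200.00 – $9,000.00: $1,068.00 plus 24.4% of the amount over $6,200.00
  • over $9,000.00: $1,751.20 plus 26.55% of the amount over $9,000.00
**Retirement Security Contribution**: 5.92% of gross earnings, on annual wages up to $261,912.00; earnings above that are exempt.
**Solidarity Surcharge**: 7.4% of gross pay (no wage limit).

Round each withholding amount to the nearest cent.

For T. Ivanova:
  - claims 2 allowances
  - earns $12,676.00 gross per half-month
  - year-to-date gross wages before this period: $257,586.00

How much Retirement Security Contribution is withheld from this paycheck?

Retirement Security Contribution: cap $261,912.00 − YTD $257,586.00 = $4,326.00 subject; 5.92% × $4,326.00 = $256.10

$256.10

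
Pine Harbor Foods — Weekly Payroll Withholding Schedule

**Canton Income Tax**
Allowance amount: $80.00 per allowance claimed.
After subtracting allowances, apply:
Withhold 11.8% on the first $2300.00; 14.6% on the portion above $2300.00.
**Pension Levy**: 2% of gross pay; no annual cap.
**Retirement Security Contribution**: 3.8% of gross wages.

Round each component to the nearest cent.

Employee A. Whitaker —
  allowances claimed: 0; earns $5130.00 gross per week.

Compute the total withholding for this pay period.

$982.12

Canton Income Tax: taxable = $5130.00
  $271.40 + 14.6% × ($5130.00 − $2300.00) = $271.40 + 14.6% × $2830.00 = $684.58
Pension Levy: 2% × $5130.00 = $102.60
Retirement Security Contribution: 3.8% × $5130.00 = $194.94
Total: $684.58 + $102.60 + $194.94 = $982.12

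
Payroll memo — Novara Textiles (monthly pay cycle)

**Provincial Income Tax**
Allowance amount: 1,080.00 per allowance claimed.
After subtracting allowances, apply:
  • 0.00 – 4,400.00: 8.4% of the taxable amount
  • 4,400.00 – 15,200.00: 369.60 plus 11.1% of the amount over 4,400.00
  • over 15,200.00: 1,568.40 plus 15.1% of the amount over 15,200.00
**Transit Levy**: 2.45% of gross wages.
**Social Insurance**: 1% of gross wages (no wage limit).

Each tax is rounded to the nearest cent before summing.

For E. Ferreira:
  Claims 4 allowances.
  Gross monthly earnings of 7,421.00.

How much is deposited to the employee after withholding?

6,904.50

Provincial Income Tax: taxable = 7,421.00 − 4×1,080.00 = 3,101.00
  8.4% × 3,101.00 = 260.48
Transit Levy: 2.45% × 7,421.00 = 181.81
Social Insurance: 1% × 7,421.00 = 74.21
Total withheld: 260.48 + 181.81 + 74.21 = 516.50
Net pay: 7,421.00 − 516.50 = 6,904.50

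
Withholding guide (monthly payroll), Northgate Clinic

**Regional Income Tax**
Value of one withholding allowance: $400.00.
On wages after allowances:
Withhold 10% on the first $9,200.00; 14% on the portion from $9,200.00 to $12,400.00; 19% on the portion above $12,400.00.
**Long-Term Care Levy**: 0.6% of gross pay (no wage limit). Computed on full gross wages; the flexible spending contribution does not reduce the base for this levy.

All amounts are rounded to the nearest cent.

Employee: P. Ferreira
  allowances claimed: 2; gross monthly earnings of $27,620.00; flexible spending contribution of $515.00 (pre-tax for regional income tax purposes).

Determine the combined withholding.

$4,175.67

Regional Income Tax: taxable = $27,620.00 − $515.00 − 2×$400.00 = $26,305.00
  $1,368.00 + 19% × ($26,305.00 − $12,400.00) = $1,368.00 + 19% × $13,905.00 = $4,009.95
Long-Term Care Levy: 0.6% × $27,620.00 = $165.72
Total: $4,009.95 + $165.72 = $4,175.67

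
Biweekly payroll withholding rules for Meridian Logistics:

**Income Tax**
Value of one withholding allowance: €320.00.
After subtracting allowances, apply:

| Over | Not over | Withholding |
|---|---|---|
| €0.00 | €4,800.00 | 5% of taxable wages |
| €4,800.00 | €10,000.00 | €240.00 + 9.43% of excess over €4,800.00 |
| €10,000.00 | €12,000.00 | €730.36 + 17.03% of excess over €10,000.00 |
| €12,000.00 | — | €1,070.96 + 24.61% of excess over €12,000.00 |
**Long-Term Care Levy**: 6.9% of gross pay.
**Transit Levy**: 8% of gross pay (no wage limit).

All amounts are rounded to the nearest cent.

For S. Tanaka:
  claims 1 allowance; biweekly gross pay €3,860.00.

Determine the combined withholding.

€752.14

Income Tax: taxable = €3,860.00 − 1×€320.00 = €3,540.00
  5% × €3,540.00 = €177.00
Long-Term Care Levy: 6.9% × €3,860.00 = €266.34
Transit Levy: 8% × €3,860.00 = €308.80
Total: €177.00 + €266.34 + €308.80 = €752.14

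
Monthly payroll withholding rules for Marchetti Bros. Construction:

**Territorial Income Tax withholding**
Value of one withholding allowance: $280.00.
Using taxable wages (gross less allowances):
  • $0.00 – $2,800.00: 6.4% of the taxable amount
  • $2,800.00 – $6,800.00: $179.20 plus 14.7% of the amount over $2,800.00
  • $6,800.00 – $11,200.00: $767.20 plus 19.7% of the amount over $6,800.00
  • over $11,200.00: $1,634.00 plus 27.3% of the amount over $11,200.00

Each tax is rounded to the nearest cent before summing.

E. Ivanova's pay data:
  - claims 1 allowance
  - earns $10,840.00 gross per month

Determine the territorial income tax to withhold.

Territorial Income Tax: taxable = $10,840.00 − 1×$280.00 = $10,560.00
  $767.20 + 19.7% × ($10,560.00 − $6,800.00) = $767.20 + 19.7% × $3,760.00 = $1,507.92

$1,507.92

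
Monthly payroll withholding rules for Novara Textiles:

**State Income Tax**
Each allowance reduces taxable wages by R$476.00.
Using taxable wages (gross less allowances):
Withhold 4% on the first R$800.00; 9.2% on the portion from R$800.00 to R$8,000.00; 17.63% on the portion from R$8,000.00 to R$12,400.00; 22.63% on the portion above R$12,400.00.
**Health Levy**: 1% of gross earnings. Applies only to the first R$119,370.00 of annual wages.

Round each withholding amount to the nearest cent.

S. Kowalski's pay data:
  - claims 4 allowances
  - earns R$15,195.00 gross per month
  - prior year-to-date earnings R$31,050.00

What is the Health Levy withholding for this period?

R$151.95

Health Levy: 1% × R$15,195.00 = R$151.95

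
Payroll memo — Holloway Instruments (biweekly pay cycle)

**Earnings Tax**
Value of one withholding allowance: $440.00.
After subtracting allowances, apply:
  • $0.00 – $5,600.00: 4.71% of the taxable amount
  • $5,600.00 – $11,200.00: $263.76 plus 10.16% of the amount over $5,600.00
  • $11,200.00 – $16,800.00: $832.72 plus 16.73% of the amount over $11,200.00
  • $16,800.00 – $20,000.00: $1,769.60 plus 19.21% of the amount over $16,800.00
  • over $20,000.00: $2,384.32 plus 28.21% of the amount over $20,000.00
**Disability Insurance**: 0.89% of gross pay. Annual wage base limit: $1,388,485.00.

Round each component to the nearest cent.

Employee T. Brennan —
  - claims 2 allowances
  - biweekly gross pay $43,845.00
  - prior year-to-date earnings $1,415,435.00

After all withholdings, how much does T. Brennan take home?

Earnings Tax: taxable = $43,845.00 − 2×$440.00 = $42,965.00
  $2,384.32 + 28.21% × ($42,965.00 − $20,000.00) = $2,384.32 + 28.21% × $22,965.00 = $8,862.75
Disability Insurance: YTD $1,415,435.00 ≥ cap $1,388,485.00 → $0.00
Total withheld: $8,862.75 + $0.00 = $8,862.75
Net pay: $43,845.00 − $8,862.75 = $34,982.25

$34,982.25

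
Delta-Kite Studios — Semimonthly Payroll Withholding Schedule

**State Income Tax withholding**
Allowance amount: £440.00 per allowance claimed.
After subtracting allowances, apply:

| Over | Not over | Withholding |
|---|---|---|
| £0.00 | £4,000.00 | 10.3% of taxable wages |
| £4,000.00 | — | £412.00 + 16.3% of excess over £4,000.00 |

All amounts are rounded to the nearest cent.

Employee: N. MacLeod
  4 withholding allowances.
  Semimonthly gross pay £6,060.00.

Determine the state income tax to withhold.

£460.90

State Income Tax: taxable = £6,060.00 − 4×£440.00 = £4,300.00
  £412.00 + 16.3% × (£4,300.00 − £4,000.00) = £412.00 + 16.3% × £300.00 = £460.90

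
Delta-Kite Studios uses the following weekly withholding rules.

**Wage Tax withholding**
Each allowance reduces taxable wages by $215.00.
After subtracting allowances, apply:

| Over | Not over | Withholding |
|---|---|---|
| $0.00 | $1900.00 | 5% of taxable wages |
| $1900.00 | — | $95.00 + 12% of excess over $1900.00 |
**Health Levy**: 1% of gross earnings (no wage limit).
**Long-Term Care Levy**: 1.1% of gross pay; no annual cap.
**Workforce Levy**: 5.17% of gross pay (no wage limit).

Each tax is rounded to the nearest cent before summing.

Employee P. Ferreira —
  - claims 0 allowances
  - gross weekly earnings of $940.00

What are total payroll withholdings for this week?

Wage Tax: taxable = $940.00
  5% × $940.00 = $47.00
Health Levy: 1% × $940.00 = $9.40
Long-Term Care Levy: 1.1% × $940.00 = $10.34
Workforce Levy: 5.17% × $940.00 = $48.60
Total: $47.00 + $9.40 + $10.34 + $48.60 = $115.34

$115.34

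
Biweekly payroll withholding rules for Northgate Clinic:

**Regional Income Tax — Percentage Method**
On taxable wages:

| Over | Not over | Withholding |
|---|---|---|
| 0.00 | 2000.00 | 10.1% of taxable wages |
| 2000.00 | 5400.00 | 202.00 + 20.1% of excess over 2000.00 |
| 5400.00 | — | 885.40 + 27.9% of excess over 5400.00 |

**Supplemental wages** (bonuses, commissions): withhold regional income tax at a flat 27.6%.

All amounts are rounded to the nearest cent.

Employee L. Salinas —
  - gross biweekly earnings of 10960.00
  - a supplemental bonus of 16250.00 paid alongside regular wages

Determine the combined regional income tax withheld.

Regional Income Tax: taxable = 10960.00
  885.40 + 27.9% × (10960.00 − 5400.00) = 885.40 + 27.9% × 5560.00 = 2436.64
Supplemental (27.6% flat on bonus): 27.6% × 16250.00 = 4485.00
Total regional income tax: 2436.64 + 4485.00 = 6921.64

6921.64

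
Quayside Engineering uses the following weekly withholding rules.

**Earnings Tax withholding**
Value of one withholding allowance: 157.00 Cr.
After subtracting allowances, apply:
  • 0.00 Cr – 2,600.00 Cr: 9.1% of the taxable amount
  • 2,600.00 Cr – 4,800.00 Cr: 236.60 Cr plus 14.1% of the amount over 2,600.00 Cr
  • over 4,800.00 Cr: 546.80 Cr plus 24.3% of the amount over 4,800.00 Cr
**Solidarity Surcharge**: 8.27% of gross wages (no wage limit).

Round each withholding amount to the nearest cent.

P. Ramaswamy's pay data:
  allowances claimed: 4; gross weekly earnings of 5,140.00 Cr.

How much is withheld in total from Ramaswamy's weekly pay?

931.27 Cr

Earnings Tax: taxable = 5,140.00 Cr − 4×157.00 Cr = 4,512.00 Cr
  236.60 Cr + 14.1% × (4,512.00 Cr − 2,600.00 Cr) = 236.60 Cr + 14.1% × 1,912.00 Cr = 506.19 Cr
Solidarity Surcharge: 8.27% × 5,140.00 Cr = 425.08 Cr
Total: 506.19 Cr + 425.08 Cr = 931.27 Cr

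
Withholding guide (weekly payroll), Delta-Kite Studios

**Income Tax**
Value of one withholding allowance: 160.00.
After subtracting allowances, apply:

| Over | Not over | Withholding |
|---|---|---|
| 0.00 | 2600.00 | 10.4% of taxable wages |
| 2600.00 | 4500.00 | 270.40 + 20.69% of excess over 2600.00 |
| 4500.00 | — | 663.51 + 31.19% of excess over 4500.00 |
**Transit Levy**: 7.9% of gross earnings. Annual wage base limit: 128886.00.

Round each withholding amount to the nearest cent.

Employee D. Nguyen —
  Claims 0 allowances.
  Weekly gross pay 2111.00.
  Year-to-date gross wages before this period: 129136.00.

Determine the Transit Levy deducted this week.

0.00

Transit Levy: YTD 129136.00 ≥ cap 128886.00 → 0.00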